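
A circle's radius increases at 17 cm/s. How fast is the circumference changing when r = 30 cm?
34π cm/s

C = 2πr
dC/dt = 2π · dr/dt = 2π · 17 = 34π cm/s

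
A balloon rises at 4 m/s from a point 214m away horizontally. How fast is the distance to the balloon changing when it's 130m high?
130√15674/7837 ≈ 2.077 m/s

z² = 214² + y²
z = √(214² + 130²) = 2√15674
dz/dt = y/z · dy/dt = 130/(2√15674) · 4 = 130√15674/7837 ≈ 2.077 m/s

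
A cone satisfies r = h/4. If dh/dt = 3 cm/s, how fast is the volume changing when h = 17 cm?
867π/16 cm³/s

V = (1/3)π(h/4)²h = πh³/48
dV/dt = πh²/16 · 3
At h = 17: dV/dt = 867π/16 cm³/s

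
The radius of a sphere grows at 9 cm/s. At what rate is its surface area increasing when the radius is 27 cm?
1944π cm²/s

S = 4πr²
dS/dt = dS/dr · dr/dt = 8πr · 9
At r = 27: dS/dt = 1944π cm²/s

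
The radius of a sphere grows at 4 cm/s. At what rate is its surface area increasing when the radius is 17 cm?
544π cm²/s

S = 4πr²
dS/dt = dS/dr · dr/dt = 8πr · 4
At r = 17: dS/dt = 544π cm²/s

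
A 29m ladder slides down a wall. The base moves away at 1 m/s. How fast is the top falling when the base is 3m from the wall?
3√13/104 ≈ 0.104 m/s

x² + y² = 29²
2x·dx/dt + 2y·dy/dt = 0
dy/dt = -x/y · dx/dt = -3/(8√13) · 1 = -3√13/104 m/s
The top is descending at 3√13/104 ≈ 0.104 m/s.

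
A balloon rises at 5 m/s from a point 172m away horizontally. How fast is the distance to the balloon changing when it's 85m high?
425√36809/36809 ≈ 2.215 m/s

z² = 172² + y²
z = √(172² + 85²) = √36809
dz/dt = y/z · dy/dt = 85/√36809 · 5 = 425√36809/36809 ≈ 2.215 m/s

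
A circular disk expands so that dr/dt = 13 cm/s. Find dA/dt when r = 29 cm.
754π cm²/s

A = πr²
dA/dt = 2πr · dr/dt = 2π(29)(13) = 754π cm²/s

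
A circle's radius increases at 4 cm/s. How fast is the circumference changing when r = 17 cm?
8π cm/s

C = 2πr
dC/dt = 2π · dr/dt = 2π · 4 = 8π cm/s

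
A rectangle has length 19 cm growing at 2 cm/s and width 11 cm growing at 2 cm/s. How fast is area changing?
60 cm²/s

A = lw
dA/dt = w·dl/dt + l·dw/dt = 11·2 + 19·2 = 60 cm²/s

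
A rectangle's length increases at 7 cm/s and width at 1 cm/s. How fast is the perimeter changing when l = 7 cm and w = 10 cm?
16 cm/s

P = 2(l + w)
dP/dt = 2(dl/dt + dw/dt) = 2(7 + 1) = 16 cm/s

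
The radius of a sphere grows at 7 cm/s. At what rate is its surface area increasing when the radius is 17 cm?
952π cm²/s

S = 4πr²
dS/dt = dS/dr · dr/dt = 8πr · 7
At r = 17: dS/dt = 952π cm²/s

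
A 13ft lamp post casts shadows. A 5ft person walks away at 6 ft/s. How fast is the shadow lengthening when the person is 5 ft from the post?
15/4 ft/s

By similar triangles: 13/(x+s) = 5/s
Solving: s = 5x/8
ds/dt = 5/8 · dx/dt = 5/8 · 6 = 15/4 ft/s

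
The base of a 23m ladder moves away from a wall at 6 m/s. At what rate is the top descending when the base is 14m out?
28√37/37 ≈ 4.603 m/s

x² + y² = 23²
2x·dx/dt + 2y·dy/dt = 0
dy/dt = -x/y · dx/dt = -14/(3√37) · 6 = -28√37/37 m/s
The top is descending at 28√37/37 ≈ 4.603 m/s.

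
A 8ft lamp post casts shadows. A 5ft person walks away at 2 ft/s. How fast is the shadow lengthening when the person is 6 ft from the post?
10/3 ft/s

By similar triangles: 8/(x+s) = 5/s
Solving: s = 5x/3
ds/dt = 5/3 · dx/dt = 5/3 · 2 = 10/3 ft/s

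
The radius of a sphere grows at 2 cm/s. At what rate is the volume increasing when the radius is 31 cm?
7688π cm³/s

V = (4/3)πr³
dV/dt = dV/dr · dr/dt = 4πr² · 2
At r = 31: dV/dt = 7688π cm³/s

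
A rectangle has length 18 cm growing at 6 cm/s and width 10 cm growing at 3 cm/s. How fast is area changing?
114 cm²/s

A = lw
dA/dt = w·dl/dt + l·dw/dt = 10·6 + 18·3 = 114 cm²/s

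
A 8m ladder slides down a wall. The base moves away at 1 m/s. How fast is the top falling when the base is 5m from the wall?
5√39/39 ≈ 0.8006 m/s

x² + y² = 8²
2x·dx/dt + 2y·dy/dt = 0
dy/dt = -x/y · dx/dt = -5/√39 · 1 = -5√39/39 m/s
The top is descending at 5√39/39 ≈ 0.8006 m/s.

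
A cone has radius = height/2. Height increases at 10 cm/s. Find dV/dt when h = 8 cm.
160π cm³/s

V = (1/3)π(h/2)²h = πh³/12
dV/dt = πh²/4 · 10
At h = 8: dV/dt = 160π cm³/s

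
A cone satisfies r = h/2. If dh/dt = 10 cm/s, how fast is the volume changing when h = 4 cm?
40π cm³/s

V = (1/3)π(h/2)²h = πh³/12
dV/dt = πh²/4 · 10
At h = 4: dV/dt = 40π cm³/s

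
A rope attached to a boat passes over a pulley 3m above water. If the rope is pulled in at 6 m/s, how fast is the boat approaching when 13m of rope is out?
39√10/20 ≈ 6.166 m/s

rope² = x² + 3²
x = √(13² - 3²) = 4√10
dx/dt = (rope/x) · d(rope)/dt = (13/(4√10)) · (-6) = -39√10/20 m/s
The boat approaches at 39√10/20 ≈ 6.166 m/s.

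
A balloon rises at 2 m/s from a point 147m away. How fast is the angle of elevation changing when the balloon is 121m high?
0.00811 rad/s

tan(θ) = y/147
sec²(θ) · dθ/dt = (1/147) · dy/dt
dθ/dt = cos²(θ)/147 · 2 = 147/(147² + 121²) · 2
dθ/dt = 0.00811 rad/s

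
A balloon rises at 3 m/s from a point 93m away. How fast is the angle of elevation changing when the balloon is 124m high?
0.011613 rad/s

tan(θ) = y/93
sec²(θ) · dθ/dt = (1/93) · dy/dt
dθ/dt = cos²(θ)/93 · 3 = 93/(93² + 124²) · 3
dθ/dt = 0.011613 rad/s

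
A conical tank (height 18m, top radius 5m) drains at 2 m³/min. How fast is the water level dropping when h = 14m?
162/(1225π) ≈ 0.04209 m/min

r/h = 5/18, so r = (5/18)h
V = (1/3)πr²h = (1/3)π((5/18)h)²h = (25/972)πh³
dV/dh = (25/324)πh²
dh/dt = (dV/dt)/(dV/dh) = -2/((25/324)π·14²) = -162/(1225π) m/min
The level is dropping at 162/(1225π) ≈ 0.04209 m/min.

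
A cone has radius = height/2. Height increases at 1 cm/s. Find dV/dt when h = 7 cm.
49π/4 cm³/s

V = (1/3)π(h/2)²h = πh³/12
dV/dt = πh²/4 · 1
At h = 7: dV/dt = 49π/4 cm³/s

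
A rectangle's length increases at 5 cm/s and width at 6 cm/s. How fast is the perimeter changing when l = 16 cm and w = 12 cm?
22 cm/s

P = 2(l + w)
dP/dt = 2(dl/dt + dw/dt) = 2(5 + 6) = 22 cm/s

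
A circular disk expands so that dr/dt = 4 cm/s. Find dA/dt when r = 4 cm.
32π cm²/s

A = πr²
dA/dt = 2πr · dr/dt = 2π(4)(4) = 32π cm²/s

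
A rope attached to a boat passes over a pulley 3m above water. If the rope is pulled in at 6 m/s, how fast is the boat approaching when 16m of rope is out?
96√247/247 ≈ 6.108 m/s

rope² = x² + 3²
x = √(16² - 3²) = √247
dx/dt = (rope/x) · d(rope)/dt = (16/√247) · (-6) = -96√247/247 m/s
The boat approaches at 96√247/247 ≈ 6.108 m/s.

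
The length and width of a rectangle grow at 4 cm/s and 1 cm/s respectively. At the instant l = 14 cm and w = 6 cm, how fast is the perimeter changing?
10 cm/s

P = 2(l + w)
dP/dt = 2(dl/dt + dw/dt) = 2(4 + 1) = 10 cm/s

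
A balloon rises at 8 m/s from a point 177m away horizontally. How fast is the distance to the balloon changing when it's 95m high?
380√40354/20177 ≈ 3.783 m/s

z² = 177² + y²
z = √(177² + 95²) = √40354
dz/dt = y/z · dy/dt = 95/√40354 · 8 = 380√40354/20177 ≈ 3.783 m/s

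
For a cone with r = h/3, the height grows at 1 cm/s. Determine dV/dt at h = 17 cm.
289π/9 cm³/s

V = (1/3)π(h/3)²h = πh³/27
dV/dt = πh²/9 · 1
At h = 17: dV/dt = 289π/9 cm³/s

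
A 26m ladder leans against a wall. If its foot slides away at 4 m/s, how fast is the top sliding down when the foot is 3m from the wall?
12√667/667 ≈ 0.4646 m/s

x² + y² = 26²
2x·dx/dt + 2y·dy/dt = 0
dy/dt = -x/y · dx/dt = -3/√667 · 4 = -12√667/667 m/s
The top is descending at 12√667/667 ≈ 0.4646 m/s.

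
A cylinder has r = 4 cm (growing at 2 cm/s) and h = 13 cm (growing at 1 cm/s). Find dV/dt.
224π cm³/s

V = πr²h
dV/dt = 2πrh·dr/dt + πr²·dh/dt
= 2π(4)(13)(2) + π(4)²(1)
= 224π cm³/s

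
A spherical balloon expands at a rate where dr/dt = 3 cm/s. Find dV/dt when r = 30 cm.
10800π cm³/s

V = (4/3)πr³
dV/dt = dV/dr · dr/dt = 4πr² · 3
At r = 30: dV/dt = 10800π cm³/s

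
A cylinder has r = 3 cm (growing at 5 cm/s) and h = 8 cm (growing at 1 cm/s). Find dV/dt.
249π cm³/s

V = πr²h
dV/dt = 2πrh·dr/dt + πr²·dh/dt
= 2π(3)(8)(5) + π(3)²(1)
= 249π cm³/s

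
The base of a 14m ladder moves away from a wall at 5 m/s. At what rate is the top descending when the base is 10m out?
25√6/12 ≈ 5.103 m/s

x² + y² = 14²
2x·dx/dt + 2y·dy/dt = 0
dy/dt = -x/y · dx/dt = -10/(4√6) · 5 = -25√6/12 m/s
The top is descending at 25√6/12 ≈ 5.103 m/s.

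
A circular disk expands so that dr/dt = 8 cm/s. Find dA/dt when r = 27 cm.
432π cm²/s

A = πr²
dA/dt = 2πr · dr/dt = 2π(27)(8) = 432π cm²/s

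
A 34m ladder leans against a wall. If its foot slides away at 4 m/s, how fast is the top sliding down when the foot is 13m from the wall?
52√987/987 ≈ 1.655 m/s

x² + y² = 34²
2x·dx/dt + 2y·dy/dt = 0
dy/dt = -x/y · dx/dt = -13/√987 · 4 = -52√987/987 m/s
The top is descending at 52√987/987 ≈ 1.655 m/s.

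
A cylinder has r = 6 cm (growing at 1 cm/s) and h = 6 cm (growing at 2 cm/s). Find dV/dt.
144π cm³/s

V = πr²h
dV/dt = 2πrh·dr/dt + πr²·dh/dt
= 2π(6)(6)(1) + π(6)²(2)
= 144π cm³/s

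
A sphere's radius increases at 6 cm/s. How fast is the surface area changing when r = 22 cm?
1056π cm²/s

S = 4πr²
dS/dt = dS/dr · dr/dt = 8πr · 6
At r = 22: dS/dt = 1056π cm²/s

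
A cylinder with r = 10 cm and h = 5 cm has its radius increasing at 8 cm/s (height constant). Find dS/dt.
400π cm²/s

S = 2πrh + 2πr² (lateral + bases)
dS/dt = (2πh + 4πr)·dr/dt = (2π·5 + 4π·10)·8
= 400π cm²/s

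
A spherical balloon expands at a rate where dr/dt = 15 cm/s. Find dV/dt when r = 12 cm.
8640π cm³/s

V = (4/3)πr³
dV/dt = dV/dr · dr/dt = 4πr² · 15
At r = 12: dV/dt = 8640π cm³/s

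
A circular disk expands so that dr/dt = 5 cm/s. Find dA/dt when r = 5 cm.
50π cm²/s

A = πr²
dA/dt = 2πr · dr/dt = 2π(5)(5) = 50π cm²/s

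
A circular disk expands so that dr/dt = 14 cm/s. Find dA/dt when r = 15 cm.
420π cm²/s

A = πr²
dA/dt = 2πr · dr/dt = 2π(15)(14) = 420π cm²/s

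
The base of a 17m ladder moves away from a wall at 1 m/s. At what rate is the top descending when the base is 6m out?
6√253/253 ≈ 0.3772 m/s

x² + y² = 17²
2x·dx/dt + 2y·dy/dt = 0
dy/dt = -x/y · dx/dt = -6/√253 · 1 = -6√253/253 m/s
The top is descending at 6√253/253 ≈ 0.3772 m/s.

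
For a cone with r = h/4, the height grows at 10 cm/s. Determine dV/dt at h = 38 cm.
1805π/2 cm³/s

V = (1/3)π(h/4)²h = πh³/48
dV/dt = πh²/16 · 10
At h = 38: dV/dt = 1805π/2 cm³/s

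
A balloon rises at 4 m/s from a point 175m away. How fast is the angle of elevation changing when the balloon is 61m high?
0.020381 rad/s

tan(θ) = y/175
sec²(θ) · dθ/dt = (1/175) · dy/dt
dθ/dt = cos²(θ)/175 · 4 = 175/(175² + 61²) · 4
dθ/dt = 0.020381 rad/s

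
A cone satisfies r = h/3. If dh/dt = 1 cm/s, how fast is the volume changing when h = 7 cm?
49π/9 cm³/s

V = (1/3)π(h/3)²h = πh³/27
dV/dt = πh²/9 · 1
At h = 7: dV/dt = 49π/9 cm³/s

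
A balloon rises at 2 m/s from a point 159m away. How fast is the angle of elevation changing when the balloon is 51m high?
0.011405 rad/s

tan(θ) = y/159
sec²(θ) · dθ/dt = (1/159) · dy/dt
dθ/dt = cos²(θ)/159 · 2 = 159/(159² + 51²) · 2
dθ/dt = 0.011405 rad/s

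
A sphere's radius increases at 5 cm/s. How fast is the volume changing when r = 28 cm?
15680π cm³/s

V = (4/3)πr³
dV/dt = dV/dr · dr/dt = 4πr² · 5
At r = 28: dV/dt = 15680π cm³/s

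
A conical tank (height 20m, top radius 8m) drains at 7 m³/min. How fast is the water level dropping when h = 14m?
25/(112π) ≈ 0.07105 m/min

r/h = 8/20, so r = (2/5)h
V = (1/3)πr²h = (1/3)π((2/5)h)²h = (4/75)πh³
dV/dh = (4/25)πh²
dh/dt = (dV/dt)/(dV/dh) = -7/((4/25)π·14²) = -25/(112π) m/min
The level is dropping at 25/(112π) ≈ 0.07105 m/min.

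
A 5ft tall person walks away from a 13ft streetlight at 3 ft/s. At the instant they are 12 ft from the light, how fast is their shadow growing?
15/8 ft/s

By similar triangles: 13/(x+s) = 5/s
Solving: s = 5x/8
ds/dt = 5/8 · dx/dt = 5/8 · 3 = 15/8 ft/s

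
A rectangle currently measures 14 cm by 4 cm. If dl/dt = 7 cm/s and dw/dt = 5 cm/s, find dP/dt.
24 cm/s

P = 2(l + w)
dP/dt = 2(dl/dt + dw/dt) = 2(7 + 5) = 24 cm/s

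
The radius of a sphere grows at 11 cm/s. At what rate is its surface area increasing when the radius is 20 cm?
1760π cm²/s

S = 4πr²
dS/dt = dS/dr · dr/dt = 8πr · 11
At r = 20: dS/dt = 1760π cm²/s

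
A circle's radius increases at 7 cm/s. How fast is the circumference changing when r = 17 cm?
14π cm/s

C = 2πr
dC/dt = 2π · dr/dt = 2π · 7 = 14π cm/s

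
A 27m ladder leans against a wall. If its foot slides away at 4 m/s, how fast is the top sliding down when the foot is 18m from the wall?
8√5/5 ≈ 3.578 m/s

x² + y² = 27²
2x·dx/dt + 2y·dy/dt = 0
dy/dt = -x/y · dx/dt = -18/(9√5) · 4 = -8√5/5 m/s
The top is descending at 8√5/5 ≈ 3.578 m/s.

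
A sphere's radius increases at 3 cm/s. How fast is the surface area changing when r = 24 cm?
576π cm²/s

S = 4πr²
dS/dt = dS/dr · dr/dt = 8πr · 3
At r = 24: dS/dt = 576π cm²/s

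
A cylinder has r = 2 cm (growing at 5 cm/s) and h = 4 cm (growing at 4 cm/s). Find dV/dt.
96π cm³/s

V = πr²h
dV/dt = 2πrh·dr/dt + πr²·dh/dt
= 2π(2)(4)(5) + π(2)²(4)
= 96π cm³/s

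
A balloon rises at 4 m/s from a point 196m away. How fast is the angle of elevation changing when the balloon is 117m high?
0.015047 rad/s

tan(θ) = y/196
sec²(θ) · dθ/dt = (1/196) · dy/dt
dθ/dt = cos²(θ)/196 · 4 = 196/(196² + 117²) · 4
dθ/dt = 0.015047 rad/s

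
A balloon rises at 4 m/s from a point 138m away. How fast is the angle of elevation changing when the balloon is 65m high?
0.023723 rad/s

tan(θ) = y/138
sec²(θ) · dθ/dt = (1/138) · dy/dt
dθ/dt = cos²(θ)/138 · 4 = 138/(138² + 65²) · 4
dθ/dt = 0.023723 rad/s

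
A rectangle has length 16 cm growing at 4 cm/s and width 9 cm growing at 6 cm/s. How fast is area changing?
132 cm²/s

A = lw
dA/dt = w·dl/dt + l·dw/dt = 9·4 + 16·6 = 132 cm²/s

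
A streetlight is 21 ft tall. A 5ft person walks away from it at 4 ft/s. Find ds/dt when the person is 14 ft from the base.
5/4 ft/s

By similar triangles: 21/(x+s) = 5/s
Solving: s = 5x/16
ds/dt = 5/16 · dx/dt = 5/16 · 4 = 5/4 ft/s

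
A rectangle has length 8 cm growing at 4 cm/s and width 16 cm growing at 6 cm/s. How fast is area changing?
112 cm²/s

A = lw
dA/dt = w·dl/dt + l·dw/dt = 16·4 + 8·6 = 112 cm²/s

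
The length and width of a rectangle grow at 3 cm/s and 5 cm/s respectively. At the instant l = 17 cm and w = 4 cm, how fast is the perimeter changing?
16 cm/s

P = 2(l + w)
dP/dt = 2(dl/dt + dw/dt) = 2(3 + 5) = 16 cm/s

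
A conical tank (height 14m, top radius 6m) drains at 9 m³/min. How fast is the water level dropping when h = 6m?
49/(36π) ≈ 0.4333 m/min

r/h = 6/14, so r = (3/7)h
V = (1/3)πr²h = (1/3)π((3/7)h)²h = (3/49)πh³
dV/dh = (9/49)πh²
dh/dt = (dV/dt)/(dV/dh) = -9/((9/49)π·6²) = -49/(36π) m/min
The level is dropping at 49/(36π) ≈ 0.4333 m/min.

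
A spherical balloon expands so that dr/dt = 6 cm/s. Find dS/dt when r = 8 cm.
384π cm²/s

S = 4πr²
dS/dt = dS/dr · dr/dt = 8πr · 6
At r = 8: dS/dt = 384π cm²/s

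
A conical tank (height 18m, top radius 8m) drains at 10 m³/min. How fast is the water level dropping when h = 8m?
405/(512π) ≈ 0.2518 m/min

r/h = 8/18, so r = (4/9)h
V = (1/3)πr²h = (1/3)π((4/9)h)²h = (16/243)πh³
dV/dh = (16/81)πh²
dh/dt = (dV/dt)/(dV/dh) = -10/((16/81)π·8²) = -405/(512π) m/min
The level is dropping at 405/(512π) ≈ 0.2518 m/min.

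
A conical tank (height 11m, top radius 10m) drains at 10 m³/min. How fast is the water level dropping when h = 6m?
121/(360π) ≈ 0.107 m/min

r/h = 10/11, so r = (10/11)h
V = (1/3)πr²h = (1/3)π((10/11)h)²h = (100/363)πh³
dV/dh = (100/121)πh²
dh/dt = (dV/dt)/(dV/dh) = -10/((100/121)π·6²) = -121/(360π) m/min
The level is dropping at 121/(360π) ≈ 0.107 m/min.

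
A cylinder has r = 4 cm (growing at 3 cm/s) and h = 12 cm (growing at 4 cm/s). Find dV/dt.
352π cm³/s

V = πr²h
dV/dt = 2πrh·dr/dt + πr²·dh/dt
= 2π(4)(12)(3) + π(4)²(4)
= 352π cm³/s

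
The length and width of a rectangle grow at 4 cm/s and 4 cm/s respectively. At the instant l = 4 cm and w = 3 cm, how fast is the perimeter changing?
16 cm/s

P = 2(l + w)
dP/dt = 2(dl/dt + dw/dt) = 2(4 + 4) = 16 cm/s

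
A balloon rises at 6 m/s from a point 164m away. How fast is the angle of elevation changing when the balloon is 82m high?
0.029268 rad/s

tan(θ) = y/164
sec²(θ) · dθ/dt = (1/164) · dy/dt
dθ/dt = cos²(θ)/164 · 6 = 164/(164² + 82²) · 6
dθ/dt = 0.029268 rad/s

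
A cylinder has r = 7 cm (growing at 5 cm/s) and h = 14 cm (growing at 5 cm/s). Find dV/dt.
1225π cm³/s

V = πr²h
dV/dt = 2πrh·dr/dt + πr²·dh/dt
= 2π(7)(14)(5) + π(7)²(5)
= 1225π cm³/s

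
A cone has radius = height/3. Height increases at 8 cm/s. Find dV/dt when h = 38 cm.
11552π/9 cm³/s

V = (1/3)π(h/3)²h = πh³/27
dV/dt = πh²/9 · 8
At h = 38: dV/dt = 11552π/9 cm³/s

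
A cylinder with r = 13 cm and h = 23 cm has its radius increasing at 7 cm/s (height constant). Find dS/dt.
686π cm²/s

S = 2πrh + 2πr² (lateral + bases)
dS/dt = (2πh + 4πr)·dr/dt = (2π·23 + 4π·13)·7
= 686π cm²/s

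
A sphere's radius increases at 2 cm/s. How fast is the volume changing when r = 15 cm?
1800π cm³/s

V = (4/3)πr³
dV/dt = dV/dr · dr/dt = 4πr² · 2
At r = 15: dV/dt = 1800π cm³/s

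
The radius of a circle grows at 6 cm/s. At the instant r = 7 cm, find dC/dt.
12π cm/s

C = 2πr
dC/dt = 2π · dr/dt = 2π · 6 = 12π cm/s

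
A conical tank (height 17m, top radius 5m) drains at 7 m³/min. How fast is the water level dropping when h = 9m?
2023/(2025π) ≈ 0.318 m/min

r/h = 5/17, so r = (5/17)h
V = (1/3)πr²h = (1/3)π((5/17)h)²h = (25/867)πh³
dV/dh = (25/289)πh²
dh/dt = (dV/dt)/(dV/dh) = -7/((25/289)π·9²) = -2023/(2025π) m/min
The level is dropping at 2023/(2025π) ≈ 0.318 m/min.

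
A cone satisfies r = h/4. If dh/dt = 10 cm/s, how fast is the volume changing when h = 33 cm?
5445π/8 cm³/s

V = (1/3)π(h/4)²h = πh³/48
dV/dt = πh²/16 · 10
At h = 33: dV/dt = 5445π/8 cm³/s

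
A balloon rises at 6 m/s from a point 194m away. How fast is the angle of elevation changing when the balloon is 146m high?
0.019745 rad/s

tan(θ) = y/194
sec²(θ) · dθ/dt = (1/194) · dy/dt
dθ/dt = cos²(θ)/194 · 6 = 194/(194² + 146²) · 6
dθ/dt = 0.019745 rad/s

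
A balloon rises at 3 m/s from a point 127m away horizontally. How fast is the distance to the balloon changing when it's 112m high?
336√28673/28673 ≈ 1.984 m/s

z² = 127² + y²
z = √(127² + 112²) = √28673
dz/dt = y/z · dy/dt = 112/√28673 · 3 = 336√28673/28673 ≈ 1.984 m/s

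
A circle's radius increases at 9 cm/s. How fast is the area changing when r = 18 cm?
324π cm²/s

A = πr²
dA/dt = 2πr · dr/dt = 2π(18)(9) = 324π cm²/s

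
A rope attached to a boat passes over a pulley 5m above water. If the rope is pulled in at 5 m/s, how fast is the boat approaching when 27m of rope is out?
135√11/88 ≈ 5.088 m/s

rope² = x² + 5²
x = √(27² - 5²) = 8√11
dx/dt = (rope/x) · d(rope)/dt = (27/(8√11)) · (-5) = -135√11/88 m/s
The boat approaches at 135√11/88 ≈ 5.088 m/s.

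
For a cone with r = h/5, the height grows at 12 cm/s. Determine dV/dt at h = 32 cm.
12288π/25 cm³/s

V = (1/3)π(h/5)²h = πh³/75
dV/dt = πh²/25 · 12
At h = 32: dV/dt = 12288π/25 cm³/s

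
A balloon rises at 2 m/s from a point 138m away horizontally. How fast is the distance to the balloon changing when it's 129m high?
86√3965/3965 ≈ 1.366 m/s

z² = 138² + y²
z = √(138² + 129²) = 3√3965
dz/dt = y/z · dy/dt = 129/(3√3965) · 2 = 86√3965/3965 ≈ 1.366 m/s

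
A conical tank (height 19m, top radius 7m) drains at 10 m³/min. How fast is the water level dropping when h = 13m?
3610/(8281π) ≈ 0.1388 m/min

r/h = 7/19, so r = (7/19)h
V = (1/3)πr²h = (1/3)π((7/19)h)²h = (49/1083)πh³
dV/dh = (49/361)πh²
dh/dt = (dV/dt)/(dV/dh) = -10/((49/361)π·13²) = -3610/(8281π) m/min
The level is dropping at 3610/(8281π) ≈ 0.1388 m/min.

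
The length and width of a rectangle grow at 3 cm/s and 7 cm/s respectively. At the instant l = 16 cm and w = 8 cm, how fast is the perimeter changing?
20 cm/s

P = 2(l + w)
dP/dt = 2(dl/dt + dw/dt) = 2(3 + 7) = 20 cm/s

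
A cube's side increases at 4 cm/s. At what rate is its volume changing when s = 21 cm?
5292 cm³/s

V = s³
dV/dt = 3s² · ds/dt = 3·21²·4 = 5292 cm³/s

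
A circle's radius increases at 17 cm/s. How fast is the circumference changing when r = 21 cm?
34π cm/s

C = 2πr
dC/dt = 2π · dr/dt = 2π · 17 = 34π cm/s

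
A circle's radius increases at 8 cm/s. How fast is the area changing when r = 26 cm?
416π cm²/s

A = πr²
dA/dt = 2πr · dr/dt = 2π(26)(8) = 416π cm²/s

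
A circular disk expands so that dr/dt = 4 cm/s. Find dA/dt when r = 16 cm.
128π cm²/s

A = πr²
dA/dt = 2πr · dr/dt = 2π(16)(4) = 128π cm²/s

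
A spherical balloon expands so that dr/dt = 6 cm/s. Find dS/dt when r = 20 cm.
960π cm²/s

S = 4πr²
dS/dt = dS/dr · dr/dt = 8πr · 6
At r = 20: dS/dt = 960π cm²/s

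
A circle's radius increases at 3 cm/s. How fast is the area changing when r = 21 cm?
126π cm²/s

A = πr²
dA/dt = 2πr · dr/dt = 2π(21)(3) = 126π cm²/s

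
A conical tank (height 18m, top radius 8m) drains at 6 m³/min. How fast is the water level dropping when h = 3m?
27/(8π) ≈ 1.074 m/min

r/h = 8/18, so r = (4/9)h
V = (1/3)πr²h = (1/3)π((4/9)h)²h = (16/243)πh³
dV/dh = (16/81)πh²
dh/dt = (dV/dt)/(dV/dh) = -6/((16/81)π·3²) = -27/(8π) m/min
The level is dropping at 27/(8π) ≈ 1.074 m/min.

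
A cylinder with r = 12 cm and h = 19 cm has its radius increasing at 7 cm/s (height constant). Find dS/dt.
602π cm²/s

S = 2πrh + 2πr² (lateral + bases)
dS/dt = (2πh + 4πr)·dr/dt = (2π·19 + 4π·12)·7
= 602π cm²/s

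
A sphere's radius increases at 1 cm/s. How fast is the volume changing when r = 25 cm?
2500π cm³/s

V = (4/3)πr³
dV/dt = dV/dr · dr/dt = 4πr² · 1
At r = 25: dV/dt = 2500π cm³/s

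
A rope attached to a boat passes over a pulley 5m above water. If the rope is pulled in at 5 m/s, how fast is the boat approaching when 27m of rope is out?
135√11/88 ≈ 5.088 m/s

rope² = x² + 5²
x = √(27² - 5²) = 8√11
dx/dt = (rope/x) · d(rope)/dt = (27/(8√11)) · (-5) = -135√11/88 m/s
The boat approaches at 135√11/88 ≈ 5.088 m/s.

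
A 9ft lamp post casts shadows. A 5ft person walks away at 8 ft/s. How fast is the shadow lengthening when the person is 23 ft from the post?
10 ft/s

By similar triangles: 9/(x+s) = 5/s
Solving: s = 5x/4
ds/dt = 5/4 · dx/dt = 5/4 · 8 = 10 ft/s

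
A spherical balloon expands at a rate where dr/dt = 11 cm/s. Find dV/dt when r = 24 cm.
25344π cm³/s

V = (4/3)πr³
dV/dt = dV/dr · dr/dt = 4πr² · 11
At r = 24: dV/dt = 25344π cm³/s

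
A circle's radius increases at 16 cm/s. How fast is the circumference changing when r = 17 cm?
32π cm/s

C = 2πr
dC/dt = 2π · dr/dt = 2π · 16 = 32π cm/s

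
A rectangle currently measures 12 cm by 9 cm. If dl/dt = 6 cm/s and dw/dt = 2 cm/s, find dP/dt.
16 cm/s

P = 2(l + w)
dP/dt = 2(dl/dt + dw/dt) = 2(6 + 2) = 16 cm/s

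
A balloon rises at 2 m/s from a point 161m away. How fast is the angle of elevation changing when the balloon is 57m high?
0.011039 rad/s

tan(θ) = y/161
sec²(θ) · dθ/dt = (1/161) · dy/dt
dθ/dt = cos²(θ)/161 · 2 = 161/(161² + 57²) · 2
dθ/dt = 0.011039 rad/s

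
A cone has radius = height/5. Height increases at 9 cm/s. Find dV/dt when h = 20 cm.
144π cm³/s

V = (1/3)π(h/5)²h = πh³/75
dV/dt = πh²/25 · 9
At h = 20: dV/dt = 144π cm³/s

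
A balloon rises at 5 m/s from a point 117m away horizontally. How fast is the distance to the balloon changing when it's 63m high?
35√218/218 ≈ 2.37 m/s

z² = 117² + y²
z = √(117² + 63²) = 9√218
dz/dt = y/z · dy/dt = 63/(9√218) · 5 = 35√218/218 ≈ 2.37 m/s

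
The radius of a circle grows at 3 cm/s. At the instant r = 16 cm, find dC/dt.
6π cm/s

C = 2πr
dC/dt = 2π · dr/dt = 2π · 3 = 6π cm/s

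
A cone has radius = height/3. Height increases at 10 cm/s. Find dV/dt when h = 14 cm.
1960π/9 cm³/s

V = (1/3)π(h/3)²h = πh³/27
dV/dt = πh²/9 · 10
At h = 14: dV/dt = 1960π/9 cm³/s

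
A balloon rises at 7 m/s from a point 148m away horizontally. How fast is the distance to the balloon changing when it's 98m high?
343√7877/7877 ≈ 3.865 m/s

z² = 148² + y²
z = √(148² + 98²) = 2√7877
dz/dt = y/z · dy/dt = 98/(2√7877) · 7 = 343√7877/7877 ≈ 3.865 m/s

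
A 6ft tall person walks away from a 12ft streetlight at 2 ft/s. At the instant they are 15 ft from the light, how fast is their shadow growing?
2 ft/s

By similar triangles: 12/(x+s) = 6/s
Solving: s = 6x/6
ds/dt = 6/6 · dx/dt = 1 · 2 = 2 ft/s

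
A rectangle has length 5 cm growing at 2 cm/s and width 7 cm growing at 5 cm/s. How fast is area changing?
39 cm²/s

A = lw
dA/dt = w·dl/dt + l·dw/dt = 7·2 + 5·5 = 39 cm²/s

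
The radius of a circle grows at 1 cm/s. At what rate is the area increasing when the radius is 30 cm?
60π cm²/s

A = πr²
dA/dt = 2πr · dr/dt = 2π(30)(1) = 60π cm²/s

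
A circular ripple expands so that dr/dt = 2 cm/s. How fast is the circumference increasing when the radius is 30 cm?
4π cm/s

C = 2πr
dC/dt = 2π · dr/dt = 2π · 2 = 4π cm/s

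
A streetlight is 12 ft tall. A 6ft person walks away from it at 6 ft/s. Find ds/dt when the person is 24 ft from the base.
6 ft/s

By similar triangles: 12/(x+s) = 6/s
Solving: s = 6x/6
ds/dt = 6/6 · dx/dt = 1 · 6 = 6 ft/s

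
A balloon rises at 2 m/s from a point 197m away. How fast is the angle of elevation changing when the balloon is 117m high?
0.007505 rad/s

tan(θ) = y/197
sec²(θ) · dθ/dt = (1/197) · dy/dt
dθ/dt = cos²(θ)/197 · 2 = 197/(197² + 117²) · 2
dθ/dt = 0.007505 rad/s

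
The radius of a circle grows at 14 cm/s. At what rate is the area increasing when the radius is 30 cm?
840π cm²/s

A = πr²
dA/dt = 2πr · dr/dt = 2π(30)(14) = 840π cm²/s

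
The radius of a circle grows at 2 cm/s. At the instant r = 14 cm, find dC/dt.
4π cm/s

C = 2πr
dC/dt = 2π · dr/dt = 2π · 2 = 4π cm/s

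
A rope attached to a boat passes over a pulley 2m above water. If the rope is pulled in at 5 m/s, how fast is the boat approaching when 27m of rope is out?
27√29/29 ≈ 5.014 m/s

rope² = x² + 2²
x = √(27² - 2²) = 5√29
dx/dt = (rope/x) · d(rope)/dt = (27/(5√29)) · (-5) = -27√29/29 m/s
The boat approaches at 27√29/29 ≈ 5.014 m/s.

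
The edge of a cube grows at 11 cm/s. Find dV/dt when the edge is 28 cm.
25872 cm³/s

V = s³
dV/dt = 3s² · ds/dt = 3·28²·11 = 25872 cm³/s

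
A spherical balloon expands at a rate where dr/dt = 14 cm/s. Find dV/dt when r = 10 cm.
5600π cm³/s

V = (4/3)πr³
dV/dt = dV/dr · dr/dt = 4πr² · 14
At r = 10: dV/dt = 5600π cm³/s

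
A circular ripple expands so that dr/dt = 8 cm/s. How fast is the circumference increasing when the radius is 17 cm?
16π cm/s

C = 2πr
dC/dt = 2π · dr/dt = 2π · 8 = 16π cm/s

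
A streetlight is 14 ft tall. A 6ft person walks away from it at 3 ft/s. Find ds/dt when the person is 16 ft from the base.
9/4 ft/s

By similar triangles: 14/(x+s) = 6/s
Solving: s = 6x/8
ds/dt = 6/8 · dx/dt = 3/4 · 3 = 9/4 ft/s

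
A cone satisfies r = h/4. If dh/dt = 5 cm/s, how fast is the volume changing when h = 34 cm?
1445π/4 cm³/s

V = (1/3)π(h/4)²h = πh³/48
dV/dt = πh²/16 · 5
At h = 34: dV/dt = 1445π/4 cm³/s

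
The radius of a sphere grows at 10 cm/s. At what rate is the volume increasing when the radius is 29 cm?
33640π cm³/s

V = (4/3)πr³
dV/dt = dV/dr · dr/dt = 4πr² · 10
At r = 29: dV/dt = 33640π cm³/s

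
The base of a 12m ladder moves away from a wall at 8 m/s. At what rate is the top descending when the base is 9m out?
24√7/7 ≈ 9.071 m/s

x² + y² = 12²
2x·dx/dt + 2y·dy/dt = 0
dy/dt = -x/y · dx/dt = -9/(3√7) · 8 = -24√7/7 m/s
The top is descending at 24√7/7 ≈ 9.071 m/s.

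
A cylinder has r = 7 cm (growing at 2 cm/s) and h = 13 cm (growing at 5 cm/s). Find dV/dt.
609π cm³/s

V = πr²h
dV/dt = 2πrh·dr/dt + πr²·dh/dt
= 2π(7)(13)(2) + π(7)²(5)
= 609π cm³/s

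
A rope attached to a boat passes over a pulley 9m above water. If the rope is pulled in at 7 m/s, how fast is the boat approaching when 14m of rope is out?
98√115/115 ≈ 9.139 m/s

rope² = x² + 9²
x = √(14² - 9²) = √115
dx/dt = (rope/x) · d(rope)/dt = (14/√115) · (-7) = -98√115/115 m/s
The boat approaches at 98√115/115 ≈ 9.139 m/s.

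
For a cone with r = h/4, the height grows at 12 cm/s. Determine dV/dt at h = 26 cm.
507π cm³/s

V = (1/3)π(h/4)²h = πh³/48
dV/dt = πh²/16 · 12
At h = 26: dV/dt = 507π cm³/s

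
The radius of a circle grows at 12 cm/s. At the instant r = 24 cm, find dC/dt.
24π cm/s

C = 2πr
dC/dt = 2π · dr/dt = 2π · 12 = 24π cm/s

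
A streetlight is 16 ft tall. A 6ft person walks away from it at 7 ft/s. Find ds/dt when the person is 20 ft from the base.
21/5 ft/s

By similar triangles: 16/(x+s) = 6/s
Solving: s = 6x/10
ds/dt = 6/10 · dx/dt = 3/5 · 7 = 21/5 ft/s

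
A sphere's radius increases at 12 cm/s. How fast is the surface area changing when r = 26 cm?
2496π cm²/s

S = 4πr²
dS/dt = dS/dr · dr/dt = 8πr · 12
At r = 26: dS/dt = 2496π cm²/s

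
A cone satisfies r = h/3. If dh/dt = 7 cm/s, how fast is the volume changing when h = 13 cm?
1183π/9 cm³/s

V = (1/3)π(h/3)²h = πh³/27
dV/dt = πh²/9 · 7
At h = 13: dV/dt = 1183π/9 cm³/s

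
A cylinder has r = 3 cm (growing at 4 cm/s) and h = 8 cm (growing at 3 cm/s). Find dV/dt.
219π cm³/s

V = πr²h
dV/dt = 2πrh·dr/dt + πr²·dh/dt
= 2π(3)(8)(4) + π(3)²(3)
= 219π cm³/s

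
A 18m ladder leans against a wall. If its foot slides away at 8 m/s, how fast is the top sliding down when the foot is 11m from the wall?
88√203/203 ≈ 6.176 m/s

x² + y² = 18²
2x·dx/dt + 2y·dy/dt = 0
dy/dt = -x/y · dx/dt = -11/√203 · 8 = -88√203/203 m/s
The top is descending at 88√203/203 ≈ 6.176 m/s.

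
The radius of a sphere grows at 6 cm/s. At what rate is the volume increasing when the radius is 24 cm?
13824π cm³/s

V = (4/3)πr³
dV/dt = dV/dr · dr/dt = 4πr² · 6
At r = 24: dV/dt = 13824π cm³/s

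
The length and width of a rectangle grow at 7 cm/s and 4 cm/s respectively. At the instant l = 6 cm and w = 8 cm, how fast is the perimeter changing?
22 cm/s

P = 2(l + w)
dP/dt = 2(dl/dt + dw/dt) = 2(7 + 4) = 22 cm/s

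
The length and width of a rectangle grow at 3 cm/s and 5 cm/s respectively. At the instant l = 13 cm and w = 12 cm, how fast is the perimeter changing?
16 cm/s

P = 2(l + w)
dP/dt = 2(dl/dt + dw/dt) = 2(3 + 5) = 16 cm/s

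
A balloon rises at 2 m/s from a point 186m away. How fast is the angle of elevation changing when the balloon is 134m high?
0.007079 rad/s

tan(θ) = y/186
sec²(θ) · dθ/dt = (1/186) · dy/dt
dθ/dt = cos²(θ)/186 · 2 = 186/(186² + 134²) · 2
dθ/dt = 0.007079 rad/s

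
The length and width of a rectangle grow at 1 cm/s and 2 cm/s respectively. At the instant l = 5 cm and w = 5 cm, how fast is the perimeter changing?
6 cm/s

P = 2(l + w)
dP/dt = 2(dl/dt + dw/dt) = 2(1 + 2) = 6 cm/s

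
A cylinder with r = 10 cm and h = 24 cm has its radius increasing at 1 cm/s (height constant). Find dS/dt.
88π cm²/s

S = 2πrh + 2πr² (lateral + bases)
dS/dt = (2πh + 4πr)·dr/dt = (2π·24 + 4π·10)·1
= 88π cm²/s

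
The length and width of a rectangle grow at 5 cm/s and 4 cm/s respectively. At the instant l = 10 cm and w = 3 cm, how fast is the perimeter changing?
18 cm/s

P = 2(l + w)
dP/dt = 2(dl/dt + dw/dt) = 2(5 + 4) = 18 cm/s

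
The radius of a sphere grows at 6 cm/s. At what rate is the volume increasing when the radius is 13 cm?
4056π cm³/s

V = (4/3)πr³
dV/dt = dV/dr · dr/dt = 4πr² · 6
At r = 13: dV/dt = 4056π cm³/s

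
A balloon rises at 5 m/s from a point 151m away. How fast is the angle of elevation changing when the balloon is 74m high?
0.0267 rad/s

tan(θ) = y/151
sec²(θ) · dθ/dt = (1/151) · dy/dt
dθ/dt = cos²(θ)/151 · 5 = 151/(151² + 74²) · 5
dθ/dt = 0.0267 rad/s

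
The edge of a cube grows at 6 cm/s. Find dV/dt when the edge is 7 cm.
882 cm³/s

V = s³
dV/dt = 3s² · ds/dt = 3·7²·6 = 882 cm³/s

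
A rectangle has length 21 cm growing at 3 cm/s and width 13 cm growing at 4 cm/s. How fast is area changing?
123 cm²/s

A = lw
dA/dt = w·dl/dt + l·dw/dt = 13·3 + 21·4 = 123 cm²/s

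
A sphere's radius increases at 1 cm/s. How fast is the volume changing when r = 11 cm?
484π cm³/s

V = (4/3)πr³
dV/dt = dV/dr · dr/dt = 4πr² · 1
At r = 11: dV/dt = 484π cm³/s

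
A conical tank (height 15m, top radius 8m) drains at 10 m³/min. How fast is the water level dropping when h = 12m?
125/(512π) ≈ 0.07771 m/min

r/h = 8/15, so r = (8/15)h
V = (1/3)πr²h = (1/3)π((8/15)h)²h = (64/675)πh³
dV/dh = (64/225)πh²
dh/dt = (dV/dt)/(dV/dh) = -10/((64/225)π·12²) = -125/(512π) m/min
The level is dropping at 125/(512π) ≈ 0.07771 m/min.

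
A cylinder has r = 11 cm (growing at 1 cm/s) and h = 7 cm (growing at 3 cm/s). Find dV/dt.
517π cm³/s

V = πr²h
dV/dt = 2πrh·dr/dt + πr²·dh/dt
= 2π(11)(7)(1) + π(11)²(3)
= 517π cm³/s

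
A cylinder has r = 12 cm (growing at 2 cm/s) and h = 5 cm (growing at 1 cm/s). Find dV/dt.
384π cm³/s

V = πr²h
dV/dt = 2πrh·dr/dt + πr²·dh/dt
= 2π(12)(5)(2) + π(12)²(1)
= 384π cm³/s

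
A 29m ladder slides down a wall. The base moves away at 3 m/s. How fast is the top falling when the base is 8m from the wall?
8√777/259 ≈ 0.861 m/s

x² + y² = 29²
2x·dx/dt + 2y·dy/dt = 0
dy/dt = -x/y · dx/dt = -8/√777 · 3 = -8√777/259 m/s
The top is descending at 8√777/259 ≈ 0.861 m/s.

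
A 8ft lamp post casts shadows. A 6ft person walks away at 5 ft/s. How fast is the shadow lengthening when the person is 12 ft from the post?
15 ft/s

By similar triangles: 8/(x+s) = 6/s
Solving: s = 6x/2
ds/dt = 6/2 · dx/dt = 3 · 5 = 15 ft/s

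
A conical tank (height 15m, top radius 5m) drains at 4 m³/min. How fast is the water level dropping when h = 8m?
9/(16π) ≈ 0.179 m/min

r/h = 5/15, so r = (1/3)h
V = (1/3)πr²h = (1/3)π((1/3)h)²h = (1/27)πh³
dV/dh = (1/9)πh²
dh/dt = (dV/dt)/(dV/dh) = -4/((1/9)π·8²) = -9/(16π) m/min
The level is dropping at 9/(16π) ≈ 0.179 m/min.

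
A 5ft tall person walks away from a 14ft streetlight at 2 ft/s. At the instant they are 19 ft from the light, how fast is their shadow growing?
10/9 ft/s

By similar triangles: 14/(x+s) = 5/s
Solving: s = 5x/9
ds/dt = 5/9 · dx/dt = 5/9 · 2 = 10/9 ft/s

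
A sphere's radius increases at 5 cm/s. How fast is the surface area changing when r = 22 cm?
880π cm²/s

S = 4πr²
dS/dt = dS/dr · dr/dt = 8πr · 5
At r = 22: dS/dt = 880π cm²/s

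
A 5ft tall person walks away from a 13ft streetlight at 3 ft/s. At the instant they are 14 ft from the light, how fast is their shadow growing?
15/8 ft/s

By similar triangles: 13/(x+s) = 5/s
Solving: s = 5x/8
ds/dt = 5/8 · dx/dt = 5/8 · 3 = 15/8 ft/s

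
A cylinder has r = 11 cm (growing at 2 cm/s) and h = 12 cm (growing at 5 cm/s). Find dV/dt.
1133π cm³/s

V = πr²h
dV/dt = 2πrh·dr/dt + πr²·dh/dt
= 2π(11)(12)(2) + π(11)²(5)
= 1133π cm³/s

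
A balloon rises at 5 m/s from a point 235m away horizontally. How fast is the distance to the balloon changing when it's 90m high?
90√2533/2533 ≈ 1.788 m/s

z² = 235² + y²
z = √(235² + 90²) = 5√2533
dz/dt = y/z · dy/dt = 90/(5√2533) · 5 = 90√2533/2533 ≈ 1.788 m/s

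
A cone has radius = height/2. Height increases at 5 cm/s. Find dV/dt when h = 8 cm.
80π cm³/s

V = (1/3)π(h/2)²h = πh³/12
dV/dt = πh²/4 · 5
At h = 8: dV/dt = 80π cm³/s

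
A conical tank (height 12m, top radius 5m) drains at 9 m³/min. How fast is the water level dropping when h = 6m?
36/(25π) ≈ 0.4584 m/min

r/h = 5/12, so r = (5/12)h
V = (1/3)πr²h = (1/3)π((5/12)h)²h = (25/432)πh³
dV/dh = (25/144)πh²
dh/dt = (dV/dt)/(dV/dh) = -9/((25/144)π·6²) = -36/(25π) m/min
The level is dropping at 36/(25π) ≈ 0.4584 m/min.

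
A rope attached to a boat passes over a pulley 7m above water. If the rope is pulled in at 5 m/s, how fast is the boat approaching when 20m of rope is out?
100√39/117 ≈ 5.338 m/s

rope² = x² + 7²
x = √(20² - 7²) = 3√39
dx/dt = (rope/x) · d(rope)/dt = (20/(3√39)) · (-5) = -100√39/117 m/s
The boat approaches at 100√39/117 ≈ 5.338 m/s.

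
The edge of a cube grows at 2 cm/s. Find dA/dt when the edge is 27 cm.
648 cm²/s

A = 6s²
dA/dt = 12s · ds/dt = 12·27·2 = 648 cm²/s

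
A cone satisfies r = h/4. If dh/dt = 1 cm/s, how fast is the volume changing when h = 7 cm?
49π/16 cm³/s

V = (1/3)π(h/4)²h = πh³/48
dV/dt = πh²/16 · 1
At h = 7: dV/dt = 49π/16 cm³/s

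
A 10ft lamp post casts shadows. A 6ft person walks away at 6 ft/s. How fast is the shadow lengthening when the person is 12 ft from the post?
9 ft/s

By similar triangles: 10/(x+s) = 6/s
Solving: s = 6x/4
ds/dt = 6/4 · dx/dt = 3/2 · 6 = 9 ft/s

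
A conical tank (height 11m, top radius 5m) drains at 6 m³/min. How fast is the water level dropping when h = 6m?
121/(150π) ≈ 0.2568 m/min

r/h = 5/11, so r = (5/11)h
V = (1/3)πr²h = (1/3)π((5/11)h)²h = (25/363)πh³
dV/dh = (25/121)πh²
dh/dt = (dV/dt)/(dV/dh) = -6/((25/121)π·6²) = -121/(150π) m/min
The level is dropping at 121/(150π) ≈ 0.2568 m/min.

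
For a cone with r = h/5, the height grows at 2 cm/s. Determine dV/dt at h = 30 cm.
72π cm³/s

V = (1/3)π(h/5)²h = πh³/75
dV/dt = πh²/25 · 2
At h = 30: dV/dt = 72π cm³/s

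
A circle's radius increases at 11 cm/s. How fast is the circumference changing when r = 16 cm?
22π cm/s

C = 2πr
dC/dt = 2π · dr/dt = 2π · 11 = 22π cm/s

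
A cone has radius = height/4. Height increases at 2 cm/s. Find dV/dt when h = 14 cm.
49π/2 cm³/s

V = (1/3)π(h/4)²h = πh³/48
dV/dt = πh²/16 · 2
At h = 14: dV/dt = 49π/2 cm³/s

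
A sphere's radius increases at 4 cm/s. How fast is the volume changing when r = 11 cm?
1936π cm³/s

V = (4/3)πr³
dV/dt = dV/dr · dr/dt = 4πr² · 4
At r = 11: dV/dt = 1936π cm³/s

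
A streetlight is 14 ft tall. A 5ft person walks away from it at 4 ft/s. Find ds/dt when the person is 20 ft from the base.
20/9 ft/s

By similar triangles: 14/(x+s) = 5/s
Solving: s = 5x/9
ds/dt = 5/9 · dx/dt = 5/9 · 4 = 20/9 ft/s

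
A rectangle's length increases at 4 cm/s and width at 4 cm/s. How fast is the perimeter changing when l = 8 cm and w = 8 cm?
16 cm/s

P = 2(l + w)
dP/dt = 2(dl/dt + dw/dt) = 2(4 + 4) = 16 cm/s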